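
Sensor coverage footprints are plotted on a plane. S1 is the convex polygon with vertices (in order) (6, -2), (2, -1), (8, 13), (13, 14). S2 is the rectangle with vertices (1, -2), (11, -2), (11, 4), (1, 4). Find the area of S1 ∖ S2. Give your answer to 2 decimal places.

|S1| = 67.5, |S1∩S2| = 24.5179.
|S1 ∖ S2| = |S1| − |S1∩S2| = 67.5 − 24.5179 = 42.98.

42.98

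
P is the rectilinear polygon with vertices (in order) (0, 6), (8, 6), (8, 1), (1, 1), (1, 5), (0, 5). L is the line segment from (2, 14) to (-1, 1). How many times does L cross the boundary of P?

2

The segment meets the boundary at (0,5.333), (0.154,6).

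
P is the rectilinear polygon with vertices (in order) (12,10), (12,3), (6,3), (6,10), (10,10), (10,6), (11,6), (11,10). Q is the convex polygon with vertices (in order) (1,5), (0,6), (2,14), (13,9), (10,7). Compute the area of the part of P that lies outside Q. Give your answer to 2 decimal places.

22.54

|P| = 38, |P∩Q| = 15.4596.
|P ∖ Q| = |P| − |P∩Q| = 38 − 15.4596 = 22.54.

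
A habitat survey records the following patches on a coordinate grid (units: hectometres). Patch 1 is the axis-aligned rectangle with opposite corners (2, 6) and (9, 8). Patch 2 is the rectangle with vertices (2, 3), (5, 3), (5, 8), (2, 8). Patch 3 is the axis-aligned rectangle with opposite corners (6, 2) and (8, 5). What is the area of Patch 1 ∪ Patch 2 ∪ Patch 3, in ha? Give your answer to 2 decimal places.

By inclusion–exclusion:
Individual areas: |Patch 1| = 14, |Patch 2| = 15, |Patch 3| = 6.
|Patch 1∩Patch 2|: x∈[2,5], y∈[6,8] → 3·2 = 6.
|Patch 1∩Patch 3| = 0 (no overlap).
|Patch 2∩Patch 3| = 0 (no overlap).
|Patch 1∩Patch 2∩Patch 3| = 0.
|Patch 1 ∪ Patch 2 ∪ Patch 3| = 35 − 6 + 0 = 29.00.

29.00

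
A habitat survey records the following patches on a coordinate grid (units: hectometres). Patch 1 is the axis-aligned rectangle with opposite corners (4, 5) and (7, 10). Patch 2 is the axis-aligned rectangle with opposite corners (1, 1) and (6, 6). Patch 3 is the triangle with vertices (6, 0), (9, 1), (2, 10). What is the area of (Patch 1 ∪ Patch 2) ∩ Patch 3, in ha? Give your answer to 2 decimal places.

7.29

The region (Patch 1 ∪ Patch 2) ∩ Patch 3 is the polygon with vertices (6,1), (5.6,1), (3.6,6), (4,6), (4,7.429), (6,4.857).
By the shoelace formula its area is 7.29.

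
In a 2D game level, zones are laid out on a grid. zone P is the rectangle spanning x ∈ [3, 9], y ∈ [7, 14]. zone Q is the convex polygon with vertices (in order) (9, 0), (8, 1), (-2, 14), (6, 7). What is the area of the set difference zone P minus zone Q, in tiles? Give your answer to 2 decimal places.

|zone P| = 42, |zone P∩zone Q| = 3.8413.
|zone P ∖ zone Q| = |zone P| − |zone P∩zone Q| = 42 − 3.8413 = 38.16.

38.16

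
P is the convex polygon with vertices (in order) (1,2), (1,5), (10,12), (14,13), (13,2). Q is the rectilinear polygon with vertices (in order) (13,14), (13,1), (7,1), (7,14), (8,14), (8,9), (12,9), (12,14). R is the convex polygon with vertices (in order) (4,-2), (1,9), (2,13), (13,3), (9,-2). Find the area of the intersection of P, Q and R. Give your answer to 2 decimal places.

21.96

The intersection is the polygon with vertices (7,2), (7,8.454), (13,3), (12.2,2).
By the shoelace formula its area is 21.96.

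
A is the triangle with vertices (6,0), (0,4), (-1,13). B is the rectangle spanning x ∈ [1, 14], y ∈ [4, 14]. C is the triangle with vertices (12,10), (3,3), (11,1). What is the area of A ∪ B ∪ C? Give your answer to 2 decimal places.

162.53

By inclusion–exclusion:
Individual areas: |A| = 25, |B| = 130, |C| = 37.
|A∩B| = 7.522.
|A∩C| = 0.8024.
|B∩C| = 21.1429.
|A∩B∩C| = 0.
|A ∪ B ∪ C| = 192 − 29.4672 + 0 = 162.53.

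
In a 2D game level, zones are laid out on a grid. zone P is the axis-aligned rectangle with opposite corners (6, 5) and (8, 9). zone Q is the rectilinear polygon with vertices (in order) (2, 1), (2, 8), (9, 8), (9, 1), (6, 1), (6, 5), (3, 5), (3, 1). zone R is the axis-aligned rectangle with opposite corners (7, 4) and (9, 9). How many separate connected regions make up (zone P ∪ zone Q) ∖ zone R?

(zone P ∪ zone Q) ∖ zone R is a single connected region.

1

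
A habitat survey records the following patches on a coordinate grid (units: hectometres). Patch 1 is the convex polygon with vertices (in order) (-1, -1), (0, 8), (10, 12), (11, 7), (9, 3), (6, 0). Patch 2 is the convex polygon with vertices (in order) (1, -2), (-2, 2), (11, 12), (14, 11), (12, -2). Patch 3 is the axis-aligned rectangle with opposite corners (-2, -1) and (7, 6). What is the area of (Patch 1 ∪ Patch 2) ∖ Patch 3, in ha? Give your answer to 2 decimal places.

|Patch 1 ∪ Patch 2| = 166.7208.
|(Patch 1 ∪ Patch 2) ∩ Patch 3| = 54.9569.
|(Patch 1 ∪ Patch 2) ∖ Patch 3| = 166.7208 − 54.9569 = 111.76.

111.76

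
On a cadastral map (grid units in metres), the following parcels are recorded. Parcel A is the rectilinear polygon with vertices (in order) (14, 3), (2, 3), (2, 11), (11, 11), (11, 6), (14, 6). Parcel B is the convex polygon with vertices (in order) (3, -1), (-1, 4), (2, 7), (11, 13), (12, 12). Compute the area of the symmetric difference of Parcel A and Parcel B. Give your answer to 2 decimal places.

64.02

|Parcel A| = 81, |Parcel B| = 63.5, |Parcel A∩Parcel B| = 40.2393.
|Parcel A △ Parcel B| = |Parcel A| + |Parcel B| − 2·|Parcel A∩Parcel B| = 81 + 63.5 − 80.4786 = 64.02.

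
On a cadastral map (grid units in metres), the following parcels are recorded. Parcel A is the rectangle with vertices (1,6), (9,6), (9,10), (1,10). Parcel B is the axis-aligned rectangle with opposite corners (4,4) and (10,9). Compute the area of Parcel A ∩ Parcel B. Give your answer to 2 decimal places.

15.00

|Parcel A∩Parcel B|: x∈[4,9], y∈[6,9] → 5·3 = 15.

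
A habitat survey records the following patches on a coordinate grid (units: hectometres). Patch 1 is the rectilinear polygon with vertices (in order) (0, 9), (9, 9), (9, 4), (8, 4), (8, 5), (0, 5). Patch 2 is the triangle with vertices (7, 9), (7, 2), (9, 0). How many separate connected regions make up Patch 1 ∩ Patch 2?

Patch 1 ∩ Patch 2 splits into 2 disjoint pieces (area 0.0278, area 1.7778).

2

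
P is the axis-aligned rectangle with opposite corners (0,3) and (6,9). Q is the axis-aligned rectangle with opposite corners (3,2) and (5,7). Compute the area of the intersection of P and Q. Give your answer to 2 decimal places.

|P∩Q|: x∈[3,5], y∈[3,7] → 2·4 = 8.

8.00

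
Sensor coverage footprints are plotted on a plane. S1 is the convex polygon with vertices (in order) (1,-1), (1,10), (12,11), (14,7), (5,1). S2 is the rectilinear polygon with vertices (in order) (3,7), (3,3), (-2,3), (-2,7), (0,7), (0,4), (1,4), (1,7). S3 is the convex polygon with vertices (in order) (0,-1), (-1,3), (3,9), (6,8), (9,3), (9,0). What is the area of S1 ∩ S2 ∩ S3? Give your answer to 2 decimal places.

The intersection is the polygon with vertices (1,6), (1.667,7), (3,7), (3,3), (1,3), (1,4).
By the shoelace formula its area is 7.67.

7.67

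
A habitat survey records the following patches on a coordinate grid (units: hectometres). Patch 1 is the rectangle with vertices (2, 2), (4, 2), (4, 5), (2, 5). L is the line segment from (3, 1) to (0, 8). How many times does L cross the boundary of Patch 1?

2

The segment meets the boundary at (2,3.333), (2.571,2).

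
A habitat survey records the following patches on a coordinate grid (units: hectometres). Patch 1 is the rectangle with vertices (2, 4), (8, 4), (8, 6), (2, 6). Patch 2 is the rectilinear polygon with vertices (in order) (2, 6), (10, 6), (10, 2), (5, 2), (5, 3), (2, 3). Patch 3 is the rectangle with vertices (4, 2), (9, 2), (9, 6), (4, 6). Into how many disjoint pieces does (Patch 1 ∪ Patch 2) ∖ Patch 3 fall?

(Patch 1 ∪ Patch 2) ∖ Patch 3 splits into 2 disjoint pieces (area 4, area 6).

2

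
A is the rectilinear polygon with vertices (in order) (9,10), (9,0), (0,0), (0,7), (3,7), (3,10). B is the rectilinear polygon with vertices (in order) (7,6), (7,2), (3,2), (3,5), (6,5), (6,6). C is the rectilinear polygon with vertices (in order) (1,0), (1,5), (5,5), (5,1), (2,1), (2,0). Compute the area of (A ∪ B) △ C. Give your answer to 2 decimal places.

|A ∪ B| = 81.
|(A ∪ B) ∩ C| = 17.
|(A ∪ B) △ C| = 81 + 17 − 34 = 64.00.

64.00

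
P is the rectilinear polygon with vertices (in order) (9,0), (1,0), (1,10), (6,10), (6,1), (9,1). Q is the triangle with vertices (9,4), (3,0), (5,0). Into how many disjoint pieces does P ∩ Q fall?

P ∩ Q is a single connected region.

1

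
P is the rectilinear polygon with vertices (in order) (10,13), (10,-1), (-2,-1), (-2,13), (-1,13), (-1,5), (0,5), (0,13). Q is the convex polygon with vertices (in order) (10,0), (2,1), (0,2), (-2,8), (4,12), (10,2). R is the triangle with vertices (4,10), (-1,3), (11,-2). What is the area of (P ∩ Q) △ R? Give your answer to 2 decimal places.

36.98

|P ∩ Q| = 81.
|(P ∩ Q) ∩ R| = 49.2596.
|(P ∩ Q) △ R| = 81 + 54.5 − 98.5192 = 36.98.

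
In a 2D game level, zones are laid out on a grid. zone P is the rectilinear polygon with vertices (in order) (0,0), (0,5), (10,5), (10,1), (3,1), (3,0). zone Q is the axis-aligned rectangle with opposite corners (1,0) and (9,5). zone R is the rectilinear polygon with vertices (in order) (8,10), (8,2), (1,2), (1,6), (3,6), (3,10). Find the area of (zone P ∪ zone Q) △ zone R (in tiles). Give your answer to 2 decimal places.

55.00

|zone P ∪ zone Q| = 49.
|(zone P ∪ zone Q) ∩ zone R| = 21.
|(zone P ∪ zone Q) △ zone R| = 49 + 48 − 42 = 55.00.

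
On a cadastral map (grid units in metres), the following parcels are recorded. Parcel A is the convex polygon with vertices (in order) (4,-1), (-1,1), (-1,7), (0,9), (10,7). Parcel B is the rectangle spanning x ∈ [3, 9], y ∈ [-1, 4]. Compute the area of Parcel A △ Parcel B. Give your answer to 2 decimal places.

71.65

|Parcel A| = 70, |Parcel B| = 30, |Parcel A∩Parcel B| = 14.175.
|Parcel A △ Parcel B| = |Parcel A| + |Parcel B| − 2·|Parcel A∩Parcel B| = 70 + 30 − 28.35 = 71.65.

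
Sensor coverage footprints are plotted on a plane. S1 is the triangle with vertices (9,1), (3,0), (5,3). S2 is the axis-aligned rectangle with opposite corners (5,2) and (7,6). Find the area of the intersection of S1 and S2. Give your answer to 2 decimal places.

The intersection is the polygon with vertices (7,2), (5,2), (5,3).
By the shoelace formula its area is 1.00.

1.00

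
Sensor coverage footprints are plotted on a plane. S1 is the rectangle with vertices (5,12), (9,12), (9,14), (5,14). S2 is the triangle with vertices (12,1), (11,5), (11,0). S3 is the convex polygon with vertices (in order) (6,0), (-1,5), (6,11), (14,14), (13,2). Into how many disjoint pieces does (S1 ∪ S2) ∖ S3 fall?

(S1 ∪ S2) ∖ S3 splits into 2 disjoint pieces (area 7.9792, area 1.0119).

2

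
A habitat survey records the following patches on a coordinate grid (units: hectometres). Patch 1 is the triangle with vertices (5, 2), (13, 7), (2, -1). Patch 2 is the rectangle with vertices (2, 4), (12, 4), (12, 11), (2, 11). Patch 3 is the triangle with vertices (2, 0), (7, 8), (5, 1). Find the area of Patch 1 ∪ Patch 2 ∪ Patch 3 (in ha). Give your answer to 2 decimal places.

By inclusion–exclusion:
Individual areas: |Patch 1| = 4.5, |Patch 2| = 70, |Patch 3| = 9.5.
|Patch 1∩Patch 2| = 0.9614.
|Patch 1∩Patch 3| = 0.876.
|Patch 2∩Patch 3| = 2.7143.
|Patch 1∩Patch 2∩Patch 3| = 0.
|Patch 1 ∪ Patch 2 ∪ Patch 3| = 84 − 4.5516 + 0 = 79.45.

79.45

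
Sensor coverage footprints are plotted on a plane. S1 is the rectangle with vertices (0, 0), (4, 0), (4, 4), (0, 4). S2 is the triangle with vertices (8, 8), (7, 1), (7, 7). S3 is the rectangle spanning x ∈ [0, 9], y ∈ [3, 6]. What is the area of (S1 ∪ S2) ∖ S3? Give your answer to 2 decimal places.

|S1 ∪ S2| = 19.
|(S1 ∪ S2) ∩ S3| = 5.5.
|(S1 ∪ S2) ∖ S3| = 19 − 5.5 = 13.50.

13.50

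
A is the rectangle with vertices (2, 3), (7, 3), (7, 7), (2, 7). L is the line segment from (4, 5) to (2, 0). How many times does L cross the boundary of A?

1

The segment meets the boundary at (3.2,3).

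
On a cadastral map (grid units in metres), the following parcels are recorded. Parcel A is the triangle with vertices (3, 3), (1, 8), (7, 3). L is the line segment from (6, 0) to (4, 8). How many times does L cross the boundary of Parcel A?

2

The segment meets the boundary at (4.789,4.842), (5.25,3).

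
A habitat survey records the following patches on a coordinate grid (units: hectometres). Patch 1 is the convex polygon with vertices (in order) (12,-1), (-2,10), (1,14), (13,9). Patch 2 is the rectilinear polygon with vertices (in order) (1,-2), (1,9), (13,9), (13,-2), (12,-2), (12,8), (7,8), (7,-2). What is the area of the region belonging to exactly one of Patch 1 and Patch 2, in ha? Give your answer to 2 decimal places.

|Patch 1| = 107, |Patch 2| = 82, |Patch 1∩Patch 2| = 32.2857.
|Patch 1 △ Patch 2| = |Patch 1| + |Patch 2| − 2·|Patch 1∩Patch 2| = 107 + 82 − 64.5714 = 124.43.

124.43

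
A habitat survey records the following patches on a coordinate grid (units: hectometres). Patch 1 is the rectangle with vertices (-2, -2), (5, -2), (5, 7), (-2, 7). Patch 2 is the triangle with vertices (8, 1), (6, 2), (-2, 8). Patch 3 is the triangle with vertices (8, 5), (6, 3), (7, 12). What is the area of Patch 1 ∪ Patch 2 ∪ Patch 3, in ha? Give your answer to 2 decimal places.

71.82

By inclusion–exclusion:
Individual areas: |Patch 1| = 63, |Patch 2| = 2, |Patch 3| = 8.
|Patch 1∩Patch 2| = 1.1774.
|Patch 1∩Patch 3| = 0.
|Patch 2∩Patch 3| = 0.
|Patch 1∩Patch 2∩Patch 3| = 0.
|Patch 1 ∪ Patch 2 ∪ Patch 3| = 73 − 1.1774 + 0 = 71.82.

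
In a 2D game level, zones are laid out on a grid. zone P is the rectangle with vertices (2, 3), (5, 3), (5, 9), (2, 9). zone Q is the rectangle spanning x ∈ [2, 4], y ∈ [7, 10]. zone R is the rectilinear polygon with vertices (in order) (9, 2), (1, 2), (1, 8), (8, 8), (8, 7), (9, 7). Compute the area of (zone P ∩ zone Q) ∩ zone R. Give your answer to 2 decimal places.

2.00

The region (zone P ∩ zone Q) ∩ zone R is the polygon with vertices (4,7), (2,7), (2,8), (4,8).
By the shoelace formula its area is 2.00.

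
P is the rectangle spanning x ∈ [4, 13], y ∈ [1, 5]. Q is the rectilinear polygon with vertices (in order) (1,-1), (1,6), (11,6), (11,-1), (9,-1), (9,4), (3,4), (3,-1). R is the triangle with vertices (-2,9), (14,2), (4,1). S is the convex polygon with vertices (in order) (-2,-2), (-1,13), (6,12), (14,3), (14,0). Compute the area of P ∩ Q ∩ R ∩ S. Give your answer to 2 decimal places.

8.55

The intersection is the polygon with vertices (11,3.312), (11,1.7), (9,1.5), (9,4), (4,4), (4,5), (7.143,5).
By the shoelace formula its area is 8.55.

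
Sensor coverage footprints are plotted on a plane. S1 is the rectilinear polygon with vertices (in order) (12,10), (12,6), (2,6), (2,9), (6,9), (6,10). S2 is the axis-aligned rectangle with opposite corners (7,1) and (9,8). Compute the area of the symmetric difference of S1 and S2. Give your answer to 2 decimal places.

|S1| = 36, |S2| = 14, |S1∩S2| = 4.
|S1 △ S2| = |S1| + |S2| − 2·|S1∩S2| = 36 + 14 − 8 = 42.00.

42.00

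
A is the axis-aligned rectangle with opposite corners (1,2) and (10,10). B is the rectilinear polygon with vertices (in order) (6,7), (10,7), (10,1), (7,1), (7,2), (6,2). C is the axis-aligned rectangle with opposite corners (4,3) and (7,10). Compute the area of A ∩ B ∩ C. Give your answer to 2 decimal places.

The intersection is the polygon with vertices (6,7), (7,7), (7,3), (6,3).
By the shoelace formula its area is 4.00.

4.00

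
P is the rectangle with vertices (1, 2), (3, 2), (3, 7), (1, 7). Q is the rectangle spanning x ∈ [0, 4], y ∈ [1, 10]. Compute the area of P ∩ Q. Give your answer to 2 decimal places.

|P∩Q|: x∈[1,3], y∈[2,7] → 2·5 = 10.

10.00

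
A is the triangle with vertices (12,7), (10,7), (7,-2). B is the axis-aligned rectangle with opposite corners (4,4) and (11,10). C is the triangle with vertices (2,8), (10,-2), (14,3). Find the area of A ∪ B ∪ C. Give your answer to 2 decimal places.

By inclusion–exclusion:
Individual areas: |A| = 9, |B| = 42, |C| = 40.
|A∩B| = 4.1.
|A∩C| = 4.3142.
|B∩C| = 11.0583.
|A∩B∩C| = 0.9652.
|A ∪ B ∪ C| = 91 − 19.4726 + 0.9652 = 72.49.

72.49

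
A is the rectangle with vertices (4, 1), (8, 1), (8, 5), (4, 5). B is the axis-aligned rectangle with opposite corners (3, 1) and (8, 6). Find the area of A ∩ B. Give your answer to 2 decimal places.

16.00

|A∩B|: x∈[4,8], y∈[1,5] → 4·4 = 16.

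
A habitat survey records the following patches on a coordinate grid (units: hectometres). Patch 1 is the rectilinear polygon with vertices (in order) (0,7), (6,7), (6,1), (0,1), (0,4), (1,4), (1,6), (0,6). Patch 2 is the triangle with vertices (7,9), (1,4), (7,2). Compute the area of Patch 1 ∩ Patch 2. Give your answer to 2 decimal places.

The intersection is the polygon with vertices (6,7), (6,2.333), (1,4), (4.6,7).
By the shoelace formula its area is 13.77.

13.77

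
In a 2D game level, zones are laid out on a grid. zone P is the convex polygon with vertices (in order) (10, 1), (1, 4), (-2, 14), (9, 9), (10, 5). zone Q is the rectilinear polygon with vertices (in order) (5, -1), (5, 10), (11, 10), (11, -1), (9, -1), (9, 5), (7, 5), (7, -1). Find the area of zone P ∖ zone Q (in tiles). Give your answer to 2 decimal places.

|zone P| = 84, |zone P∩zone Q| = 30.0667.
|zone P ∖ zone Q| = |zone P| − |zone P∩zone Q| = 84 − 30.0667 = 53.93.

53.93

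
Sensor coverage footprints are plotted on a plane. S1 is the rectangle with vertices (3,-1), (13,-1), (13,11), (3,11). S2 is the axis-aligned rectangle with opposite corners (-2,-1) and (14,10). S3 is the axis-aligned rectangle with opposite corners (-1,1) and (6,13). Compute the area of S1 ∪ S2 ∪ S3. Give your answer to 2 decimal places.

By inclusion–exclusion:
Individual areas: |S1| = 120, |S2| = 176, |S3| = 84.
|S1∩S2|: x∈[3,13], y∈[-1,10] → 10·11 = 110.
|S1∩S3|: x∈[3,6], y∈[1,11] → 3·10 = 30.
|S2∩S3|: x∈[-1,6], y∈[1,10] → 7·9 = 63.
|S1∩S2∩S3| = 27.
|S1 ∪ S2 ∪ S3| = 380 − 203 + 27 = 204.00.

204.00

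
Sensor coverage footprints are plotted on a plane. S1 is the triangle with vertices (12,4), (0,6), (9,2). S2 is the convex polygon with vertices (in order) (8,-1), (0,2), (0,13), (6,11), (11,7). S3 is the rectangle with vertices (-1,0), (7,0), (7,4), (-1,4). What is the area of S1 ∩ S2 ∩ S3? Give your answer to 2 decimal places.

1.39

The intersection is the polygon with vertices (4.5,4), (7,4), (7,2.889).
By the shoelace formula its area is 1.39.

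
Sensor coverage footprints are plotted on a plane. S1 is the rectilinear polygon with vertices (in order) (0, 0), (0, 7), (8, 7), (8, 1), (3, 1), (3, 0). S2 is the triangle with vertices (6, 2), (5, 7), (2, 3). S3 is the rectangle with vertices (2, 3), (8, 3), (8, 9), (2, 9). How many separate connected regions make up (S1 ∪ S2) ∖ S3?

(S1 ∪ S2) ∖ S3 is a single connected region.

1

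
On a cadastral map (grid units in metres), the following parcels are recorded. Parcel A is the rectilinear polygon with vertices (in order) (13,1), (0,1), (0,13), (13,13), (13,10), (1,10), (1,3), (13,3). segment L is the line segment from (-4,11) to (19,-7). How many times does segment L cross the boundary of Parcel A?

The segment meets the boundary at (8.778,1), (1,7.087), (0,7.87), (6.222,3).

4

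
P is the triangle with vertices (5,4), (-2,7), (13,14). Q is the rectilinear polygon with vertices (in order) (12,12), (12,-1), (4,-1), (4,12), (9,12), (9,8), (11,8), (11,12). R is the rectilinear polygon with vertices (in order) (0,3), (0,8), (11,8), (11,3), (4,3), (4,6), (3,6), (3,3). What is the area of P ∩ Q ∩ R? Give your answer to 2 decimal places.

The intersection is the polygon with vertices (4,6), (4,8), (8.2,8), (5,4), (4,4.429).
By the shoelace formula its area is 10.19.

10.19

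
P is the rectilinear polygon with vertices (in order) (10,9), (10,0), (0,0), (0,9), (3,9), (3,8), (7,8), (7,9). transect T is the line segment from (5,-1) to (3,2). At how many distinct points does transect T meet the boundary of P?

1

The segment meets the boundary at (4.333,0).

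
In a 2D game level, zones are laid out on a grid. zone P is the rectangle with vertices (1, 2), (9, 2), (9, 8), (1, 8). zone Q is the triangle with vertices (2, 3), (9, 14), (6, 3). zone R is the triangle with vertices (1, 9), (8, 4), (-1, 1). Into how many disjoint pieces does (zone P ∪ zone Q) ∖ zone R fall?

1

(zone P ∪ zone Q) ∖ zone R is a single connected region.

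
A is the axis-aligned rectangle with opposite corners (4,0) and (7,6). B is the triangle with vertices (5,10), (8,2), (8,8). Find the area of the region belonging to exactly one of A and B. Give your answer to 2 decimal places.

26.33

|A| = 18, |B| = 9, |A∩B| = 0.3333.
|A △ B| = |A| + |B| − 2·|A∩B| = 18 + 9 − 0.6667 = 26.33.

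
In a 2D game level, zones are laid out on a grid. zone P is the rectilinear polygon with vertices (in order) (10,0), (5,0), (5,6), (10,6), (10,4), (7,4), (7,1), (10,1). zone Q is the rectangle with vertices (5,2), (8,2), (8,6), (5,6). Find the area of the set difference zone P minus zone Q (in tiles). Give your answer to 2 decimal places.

|zone P| = 21, |zone P∩zone Q| = 10.
|zone P ∖ zone Q| = |zone P| − |zone P∩zone Q| = 21 − 10 = 11.00.

11.00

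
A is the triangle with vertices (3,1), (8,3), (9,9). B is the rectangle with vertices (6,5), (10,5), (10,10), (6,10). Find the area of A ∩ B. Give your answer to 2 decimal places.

4.67

The intersection is the polygon with vertices (9,9), (8.333,5), (6,5).
By the shoelace formula its area is 4.67.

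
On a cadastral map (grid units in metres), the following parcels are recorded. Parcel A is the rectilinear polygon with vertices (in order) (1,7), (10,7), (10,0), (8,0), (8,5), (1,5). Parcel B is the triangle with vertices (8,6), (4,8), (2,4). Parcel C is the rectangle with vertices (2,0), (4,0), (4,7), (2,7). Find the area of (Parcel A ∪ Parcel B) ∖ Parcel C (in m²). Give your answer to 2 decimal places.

|Parcel A ∪ Parcel B| = 30.5.
|(Parcel A ∪ Parcel B) ∩ Parcel C| = 5.0833.
|(Parcel A ∪ Parcel B) ∖ Parcel C| = 30.5 − 5.0833 = 25.42.

25.42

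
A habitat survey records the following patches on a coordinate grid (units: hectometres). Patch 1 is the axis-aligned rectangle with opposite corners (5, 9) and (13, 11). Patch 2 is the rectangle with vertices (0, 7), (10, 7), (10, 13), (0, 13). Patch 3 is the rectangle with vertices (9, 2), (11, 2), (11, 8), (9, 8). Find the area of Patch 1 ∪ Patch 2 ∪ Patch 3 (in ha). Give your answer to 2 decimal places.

77.00

By inclusion–exclusion:
Individual areas: |Patch 1| = 16, |Patch 2| = 60, |Patch 3| = 12.
|Patch 1∩Patch 2|: x∈[5,10], y∈[9,11] → 5·2 = 10.
|Patch 1∩Patch 3| = 0 (no overlap).
|Patch 2∩Patch 3|: x∈[9,10], y∈[7,8] → 1·1 = 1.
|Patch 1∩Patch 2∩Patch 3| = 0.
|Patch 1 ∪ Patch 2 ∪ Patch 3| = 88 − 11 + 0 = 77.00.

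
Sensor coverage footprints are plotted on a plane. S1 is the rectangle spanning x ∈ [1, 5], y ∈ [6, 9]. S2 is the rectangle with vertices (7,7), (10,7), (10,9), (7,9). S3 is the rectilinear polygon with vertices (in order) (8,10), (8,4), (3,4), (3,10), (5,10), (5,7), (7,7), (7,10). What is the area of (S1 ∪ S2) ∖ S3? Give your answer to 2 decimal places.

|S1 ∪ S2| = 18.
|(S1 ∪ S2) ∩ S3| = 8.
|(S1 ∪ S2) ∖ S3| = 18 − 8 = 10.00.

10.00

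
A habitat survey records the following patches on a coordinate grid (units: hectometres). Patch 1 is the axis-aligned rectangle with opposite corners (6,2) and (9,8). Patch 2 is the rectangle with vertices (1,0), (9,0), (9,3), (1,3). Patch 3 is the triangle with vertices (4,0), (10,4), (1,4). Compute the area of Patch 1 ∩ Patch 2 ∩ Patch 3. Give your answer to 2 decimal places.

1.75

The intersection is the polygon with vertices (6,2), (6,3), (8.5,3), (7,2).
By the shoelace formula its area is 1.75.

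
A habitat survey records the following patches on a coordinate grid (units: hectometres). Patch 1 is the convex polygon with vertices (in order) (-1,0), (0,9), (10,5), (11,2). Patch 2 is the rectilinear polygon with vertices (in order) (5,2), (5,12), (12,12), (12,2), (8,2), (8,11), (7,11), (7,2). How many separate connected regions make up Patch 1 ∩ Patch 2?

2

Patch 1 ∩ Patch 2 splits into 2 disjoint pieces (area 9.2, area 8.3).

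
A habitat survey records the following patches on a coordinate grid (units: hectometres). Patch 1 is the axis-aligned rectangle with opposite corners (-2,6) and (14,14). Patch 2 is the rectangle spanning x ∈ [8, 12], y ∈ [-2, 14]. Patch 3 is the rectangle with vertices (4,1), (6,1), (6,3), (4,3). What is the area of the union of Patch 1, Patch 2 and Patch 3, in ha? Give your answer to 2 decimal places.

By inclusion–exclusion:
Individual areas: |Patch 1| = 128, |Patch 2| = 64, |Patch 3| = 4.
|Patch 1∩Patch 2|: x∈[8,12], y∈[6,14] → 4·8 = 32.
|Patch 1∩Patch 3| = 0 (no overlap).
|Patch 2∩Patch 3| = 0 (no overlap).
|Patch 1∩Patch 2∩Patch 3| = 0.
|Patch 1 ∪ Patch 2 ∪ Patch 3| = 196 − 32 + 0 = 164.00.

164.00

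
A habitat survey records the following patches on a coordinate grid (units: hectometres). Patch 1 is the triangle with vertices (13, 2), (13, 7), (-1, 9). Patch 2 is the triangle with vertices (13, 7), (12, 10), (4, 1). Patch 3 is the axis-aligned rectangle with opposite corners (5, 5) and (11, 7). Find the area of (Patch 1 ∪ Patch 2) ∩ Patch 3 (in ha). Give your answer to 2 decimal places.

The region (Patch 1 ∪ Patch 2) ∩ Patch 3 is the polygon with vertices (5,6), (5,7), (11,7), (11,5), (7,5).
By the shoelace formula its area is 11.00.

11.00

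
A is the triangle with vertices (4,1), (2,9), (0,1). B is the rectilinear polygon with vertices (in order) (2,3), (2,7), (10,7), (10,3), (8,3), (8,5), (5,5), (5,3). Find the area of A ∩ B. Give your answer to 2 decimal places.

4.00

The intersection is the polygon with vertices (3.5,3), (2,3), (2,7), (2.5,7).
By the shoelace formula its area is 4.00.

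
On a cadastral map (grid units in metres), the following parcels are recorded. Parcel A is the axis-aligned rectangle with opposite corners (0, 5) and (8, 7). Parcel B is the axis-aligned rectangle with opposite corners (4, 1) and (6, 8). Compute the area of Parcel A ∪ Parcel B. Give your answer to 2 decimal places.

By inclusion–exclusion:
Individual areas: |Parcel A| = 16, |Parcel B| = 14.
|Parcel A∩Parcel B|: x∈[4,6], y∈[5,7] → 2·2 = 4.
|Parcel A ∪ Parcel B| = 30 − 4 = 26.00.

26.00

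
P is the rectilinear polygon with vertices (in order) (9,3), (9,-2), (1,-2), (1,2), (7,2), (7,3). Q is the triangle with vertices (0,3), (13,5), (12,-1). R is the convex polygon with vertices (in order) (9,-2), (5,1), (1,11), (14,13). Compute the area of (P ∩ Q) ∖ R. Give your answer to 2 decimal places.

0.49

|P ∩ Q| = 8.
|(P ∩ Q) ∩ R| = 7.5077.
|(P ∩ Q) ∖ R| = 8 − 7.5077 = 0.49.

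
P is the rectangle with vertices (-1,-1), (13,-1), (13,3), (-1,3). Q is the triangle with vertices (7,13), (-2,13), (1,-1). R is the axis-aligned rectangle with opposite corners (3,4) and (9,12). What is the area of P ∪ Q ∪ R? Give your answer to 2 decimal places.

147.00

By inclusion–exclusion:
Individual areas: |P| = 56, |Q| = 63, |R| = 48.
|P∩Q| = 5.1429.
|P∩R| = 0 (no overlap).
|Q∩R| = 14.8571.
|P∩Q∩R| = 0.
|P ∪ Q ∪ R| = 167 − 20 + 0 = 147.00.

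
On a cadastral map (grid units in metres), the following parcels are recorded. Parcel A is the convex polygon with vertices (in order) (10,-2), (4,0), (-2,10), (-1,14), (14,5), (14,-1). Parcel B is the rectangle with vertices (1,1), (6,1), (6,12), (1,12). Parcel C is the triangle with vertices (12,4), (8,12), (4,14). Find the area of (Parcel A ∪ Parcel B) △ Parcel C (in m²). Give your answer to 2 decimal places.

|Parcel A ∪ Parcel B| = 145.3333.
|(Parcel A ∪ Parcel B) ∩ Parcel C| = 2.0945.
|(Parcel A ∪ Parcel B) △ Parcel C| = 145.3333 + 12 − 4.189 = 153.14.

153.14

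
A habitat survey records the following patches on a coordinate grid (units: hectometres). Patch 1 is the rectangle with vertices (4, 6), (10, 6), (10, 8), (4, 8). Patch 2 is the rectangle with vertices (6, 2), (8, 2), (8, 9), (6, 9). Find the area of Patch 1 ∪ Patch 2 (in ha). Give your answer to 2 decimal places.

By inclusion–exclusion:
Individual areas: |Patch 1| = 12, |Patch 2| = 14.
|Patch 1∩Patch 2|: x∈[6,8], y∈[6,8] → 2·2 = 4.
|Patch 1 ∪ Patch 2| = 26 − 4 = 22.00.

22.00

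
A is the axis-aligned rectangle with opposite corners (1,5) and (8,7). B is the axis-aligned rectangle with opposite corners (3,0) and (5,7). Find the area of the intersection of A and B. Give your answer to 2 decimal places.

|A∩B|: x∈[3,5], y∈[5,7] → 2·2 = 4.

4.00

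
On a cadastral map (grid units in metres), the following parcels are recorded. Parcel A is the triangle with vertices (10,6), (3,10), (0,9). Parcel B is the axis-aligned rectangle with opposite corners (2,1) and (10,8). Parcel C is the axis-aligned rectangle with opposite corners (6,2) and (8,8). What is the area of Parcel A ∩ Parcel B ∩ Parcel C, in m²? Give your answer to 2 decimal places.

1.56

The intersection is the polygon with vertices (6,7.2), (6,8), (6.5,8), (8,7.143), (8,6.6).
By the shoelace formula its area is 1.56.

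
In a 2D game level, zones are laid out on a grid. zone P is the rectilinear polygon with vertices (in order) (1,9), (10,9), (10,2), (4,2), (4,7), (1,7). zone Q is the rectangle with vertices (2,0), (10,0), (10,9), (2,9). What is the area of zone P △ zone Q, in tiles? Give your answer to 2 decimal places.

28.00

|zone P| = 48, |zone Q| = 72, |zone P∩zone Q| = 46.
|zone P △ zone Q| = |zone P| + |zone Q| − 2·|zone P∩zone Q| = 48 + 72 − 92 = 28.00.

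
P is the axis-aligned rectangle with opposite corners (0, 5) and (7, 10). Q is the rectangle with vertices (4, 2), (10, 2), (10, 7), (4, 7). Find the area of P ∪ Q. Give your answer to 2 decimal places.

59.00

By inclusion–exclusion:
Individual areas: |P| = 35, |Q| = 30.
|P∩Q|: x∈[4,7], y∈[5,7] → 3·2 = 6.
|P ∪ Q| = 65 − 6 = 59.00.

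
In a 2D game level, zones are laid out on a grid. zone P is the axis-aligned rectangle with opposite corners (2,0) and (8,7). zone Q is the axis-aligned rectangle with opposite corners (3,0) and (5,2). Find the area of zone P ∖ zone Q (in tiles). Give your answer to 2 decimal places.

38.00

|zone P∩zone Q|: x∈[3,5], y∈[0,2] → 2·2 = 4.
|zone P| = 42.
|zone P ∖ zone Q| = |zone P| − |zone P∩zone Q| = 42 − 4 = 38.00.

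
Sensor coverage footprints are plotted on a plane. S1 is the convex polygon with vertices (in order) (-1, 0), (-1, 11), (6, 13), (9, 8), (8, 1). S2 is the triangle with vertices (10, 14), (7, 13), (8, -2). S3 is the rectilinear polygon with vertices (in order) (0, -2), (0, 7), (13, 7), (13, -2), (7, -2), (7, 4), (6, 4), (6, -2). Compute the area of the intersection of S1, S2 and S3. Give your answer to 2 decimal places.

4.97

The intersection is the polygon with vertices (8,1), (7.801,0.978), (7.4,7), (8.857,7).
By the shoelace formula its area is 4.97.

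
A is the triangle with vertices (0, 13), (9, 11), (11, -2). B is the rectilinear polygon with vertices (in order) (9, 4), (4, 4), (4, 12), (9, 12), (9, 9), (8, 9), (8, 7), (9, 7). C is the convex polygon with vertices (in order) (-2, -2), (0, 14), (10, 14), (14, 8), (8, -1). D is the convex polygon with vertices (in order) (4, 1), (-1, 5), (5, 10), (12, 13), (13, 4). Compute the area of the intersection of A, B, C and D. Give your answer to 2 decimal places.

26.01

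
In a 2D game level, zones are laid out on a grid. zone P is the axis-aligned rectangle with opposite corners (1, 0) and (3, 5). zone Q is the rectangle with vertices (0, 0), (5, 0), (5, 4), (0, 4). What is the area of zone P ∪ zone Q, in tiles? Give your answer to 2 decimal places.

22.00

By inclusion–exclusion:
Individual areas: |zone P| = 10, |zone Q| = 20.
|zone P∩zone Q|: x∈[1,3], y∈[0,4] → 2·4 = 8.
|zone P ∪ zone Q| = 30 − 8 = 22.00.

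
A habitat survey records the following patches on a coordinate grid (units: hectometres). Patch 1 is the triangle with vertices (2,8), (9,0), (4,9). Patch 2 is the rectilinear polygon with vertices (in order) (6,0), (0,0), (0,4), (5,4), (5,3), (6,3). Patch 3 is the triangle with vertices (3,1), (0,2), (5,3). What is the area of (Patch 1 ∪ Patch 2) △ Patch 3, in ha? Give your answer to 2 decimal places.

30.50

|Patch 1 ∪ Patch 2| = 34.5.
|(Patch 1 ∪ Patch 2) ∩ Patch 3| = 4.
|(Patch 1 ∪ Patch 2) △ Patch 3| = 34.5 + 4 − 8 = 30.50.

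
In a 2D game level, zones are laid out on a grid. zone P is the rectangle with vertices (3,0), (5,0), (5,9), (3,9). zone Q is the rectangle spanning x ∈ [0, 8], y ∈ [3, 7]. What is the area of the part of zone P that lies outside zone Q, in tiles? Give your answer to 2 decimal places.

10.00

|zone P∩zone Q|: x∈[3,5], y∈[3,7] → 2·4 = 8.
|zone P| = 18.
|zone P ∖ zone Q| = |zone P| − |zone P∩zone Q| = 18 − 8 = 10.00.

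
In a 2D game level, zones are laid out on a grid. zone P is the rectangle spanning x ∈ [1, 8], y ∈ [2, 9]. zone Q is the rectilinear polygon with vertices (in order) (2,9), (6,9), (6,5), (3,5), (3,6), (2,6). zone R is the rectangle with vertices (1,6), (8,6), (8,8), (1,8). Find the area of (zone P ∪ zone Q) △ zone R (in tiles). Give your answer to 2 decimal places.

|zone P ∪ zone Q| = 49.
|(zone P ∪ zone Q) ∩ zone R| = 14.
|(zone P ∪ zone Q) △ zone R| = 49 + 14 − 28 = 35.00.

35.00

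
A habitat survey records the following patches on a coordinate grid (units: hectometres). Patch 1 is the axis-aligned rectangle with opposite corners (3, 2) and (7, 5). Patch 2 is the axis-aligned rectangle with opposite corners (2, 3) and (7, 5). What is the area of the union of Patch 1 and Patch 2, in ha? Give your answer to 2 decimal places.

14.00

By inclusion–exclusion:
Individual areas: |Patch 1| = 12, |Patch 2| = 10.
|Patch 1∩Patch 2|: x∈[3,7], y∈[3,5] → 4·2 = 8.
|Patch 1 ∪ Patch 2| = 22 − 8 = 14.00.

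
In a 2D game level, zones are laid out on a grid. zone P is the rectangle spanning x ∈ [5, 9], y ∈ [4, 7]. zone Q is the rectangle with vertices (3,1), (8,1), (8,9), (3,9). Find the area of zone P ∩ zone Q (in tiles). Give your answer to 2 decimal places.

9.00

|zone P∩zone Q|: x∈[5,8], y∈[4,7] → 3·3 = 9.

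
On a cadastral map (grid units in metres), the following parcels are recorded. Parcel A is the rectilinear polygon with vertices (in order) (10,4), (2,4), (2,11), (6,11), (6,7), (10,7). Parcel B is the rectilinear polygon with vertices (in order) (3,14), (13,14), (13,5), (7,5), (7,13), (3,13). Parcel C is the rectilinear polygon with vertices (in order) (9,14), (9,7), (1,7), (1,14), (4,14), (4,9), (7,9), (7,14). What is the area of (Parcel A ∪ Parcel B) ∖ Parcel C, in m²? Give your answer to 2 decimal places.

65.00

|Parcel A ∪ Parcel B| = 92.
|(Parcel A ∪ Parcel B) ∩ Parcel C| = 27.
|(Parcel A ∪ Parcel B) ∖ Parcel C| = 92 − 27 = 65.00.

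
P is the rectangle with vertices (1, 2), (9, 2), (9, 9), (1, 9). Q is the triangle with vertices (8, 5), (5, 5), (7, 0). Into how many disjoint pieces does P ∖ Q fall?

P ∖ Q is a single connected region.

1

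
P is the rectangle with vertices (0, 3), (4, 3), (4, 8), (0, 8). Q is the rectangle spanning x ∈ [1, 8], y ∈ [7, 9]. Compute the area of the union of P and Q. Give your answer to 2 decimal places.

By inclusion–exclusion:
Individual areas: |P| = 20, |Q| = 14.
|P∩Q|: x∈[1,4], y∈[7,8] → 3·1 = 3.
|P ∪ Q| = 34 − 3 = 31.00.

31.00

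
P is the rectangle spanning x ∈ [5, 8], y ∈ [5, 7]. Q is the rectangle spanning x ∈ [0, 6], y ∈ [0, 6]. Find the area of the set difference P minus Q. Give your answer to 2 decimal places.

5.00

|P∩Q|: x∈[5,6], y∈[5,6] → 1·1 = 1.
|P| = 6.
|P ∖ Q| = |P| − |P∩Q| = 6 − 1 = 5.00.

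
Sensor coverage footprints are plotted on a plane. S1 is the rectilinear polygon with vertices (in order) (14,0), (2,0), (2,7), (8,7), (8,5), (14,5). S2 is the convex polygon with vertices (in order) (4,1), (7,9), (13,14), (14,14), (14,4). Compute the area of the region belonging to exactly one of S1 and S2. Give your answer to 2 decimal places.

|S1| = 72, |S2| = 73, |S1∩S2| = 26.25.
|S1 △ S2| = |S1| + |S2| − 2·|S1∩S2| = 72 + 73 − 52.5 = 92.50.

92.50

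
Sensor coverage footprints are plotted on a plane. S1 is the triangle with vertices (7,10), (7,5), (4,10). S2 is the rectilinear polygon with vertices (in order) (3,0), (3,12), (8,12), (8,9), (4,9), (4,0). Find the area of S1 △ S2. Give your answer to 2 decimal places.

|S1| = 7.5, |S2| = 24, |S1∩S2| = 2.7.
|S1 △ S2| = |S1| + |S2| − 2·|S1∩S2| = 7.5 + 24 − 5.4 = 26.10.

26.10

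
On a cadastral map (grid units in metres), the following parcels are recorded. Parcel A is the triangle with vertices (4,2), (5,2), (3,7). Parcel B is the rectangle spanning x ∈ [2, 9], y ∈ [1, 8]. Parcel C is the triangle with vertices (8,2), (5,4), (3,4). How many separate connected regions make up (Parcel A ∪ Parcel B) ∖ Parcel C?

(Parcel A ∪ Parcel B) ∖ Parcel C is a single connected region.

1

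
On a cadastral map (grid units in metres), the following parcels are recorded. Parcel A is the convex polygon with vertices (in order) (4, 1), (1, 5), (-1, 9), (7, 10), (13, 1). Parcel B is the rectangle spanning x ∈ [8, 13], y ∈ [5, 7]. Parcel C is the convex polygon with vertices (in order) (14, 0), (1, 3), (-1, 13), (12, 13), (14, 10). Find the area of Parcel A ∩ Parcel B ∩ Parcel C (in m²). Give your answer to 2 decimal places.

The intersection is the polygon with vertices (8,5), (8,7), (9,7), (10.333,5).
By the shoelace formula its area is 3.33.

3.33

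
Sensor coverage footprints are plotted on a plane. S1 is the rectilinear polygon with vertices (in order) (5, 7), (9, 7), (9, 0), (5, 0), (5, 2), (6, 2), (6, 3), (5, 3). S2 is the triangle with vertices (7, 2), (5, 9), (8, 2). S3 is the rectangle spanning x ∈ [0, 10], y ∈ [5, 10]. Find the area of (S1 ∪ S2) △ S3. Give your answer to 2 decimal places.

60.71

|S1 ∪ S2| = 27.2857.
|(S1 ∪ S2) ∩ S3| = 8.2857.
|(S1 ∪ S2) △ S3| = 27.2857 + 50 − 16.5714 = 60.71.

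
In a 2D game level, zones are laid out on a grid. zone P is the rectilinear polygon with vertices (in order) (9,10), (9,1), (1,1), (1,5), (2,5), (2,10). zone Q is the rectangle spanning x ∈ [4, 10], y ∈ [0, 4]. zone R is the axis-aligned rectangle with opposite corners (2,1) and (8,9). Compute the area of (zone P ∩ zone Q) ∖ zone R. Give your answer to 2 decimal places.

3.00

|zone P ∩ zone Q| = 15.
|(zone P ∩ zone Q) ∩ zone R| = 12.
|(zone P ∩ zone Q) ∖ zone R| = 15 − 12 = 3.00.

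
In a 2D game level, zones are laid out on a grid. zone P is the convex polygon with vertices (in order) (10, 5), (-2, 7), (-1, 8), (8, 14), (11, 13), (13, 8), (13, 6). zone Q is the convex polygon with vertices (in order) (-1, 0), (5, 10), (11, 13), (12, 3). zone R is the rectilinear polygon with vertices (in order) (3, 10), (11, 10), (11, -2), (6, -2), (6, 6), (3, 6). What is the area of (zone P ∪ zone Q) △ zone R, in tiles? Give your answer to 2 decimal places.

92.59

|zone P ∪ zone Q| = 122.6711.
|(zone P ∪ zone Q) ∩ zone R| = 51.0385.
|(zone P ∪ zone Q) △ zone R| = 122.6711 + 72 − 102.0769 = 92.59.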